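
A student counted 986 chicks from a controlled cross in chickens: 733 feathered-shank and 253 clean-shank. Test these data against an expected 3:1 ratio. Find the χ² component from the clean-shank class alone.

0.171

Expected counts for N = 986 under a 3:1 ratio (total parts = 4):
  feathered-shank: 986 × 3/4 = 739.5
  clean-shank: 986 × 1/4 = 246.5
Contribution of clean-shank: (253 − 246.5)² / 246.5 = 0.1714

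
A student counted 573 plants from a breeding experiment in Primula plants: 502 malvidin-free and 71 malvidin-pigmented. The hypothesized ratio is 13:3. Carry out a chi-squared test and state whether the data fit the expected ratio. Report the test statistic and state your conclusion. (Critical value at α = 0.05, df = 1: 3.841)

15.210; not consistent

Total ratio parts = 16. Expected numbers out of 573:
  malvidin-free: 573 × 13/16 = 465.5625
  malvidin-pigmented: 573 × 3/16 = 107.4375
χ² = Σ (O − E)² / E
  malvidin-free: (502 − 465.5625)² / 465.5625 = 2.8518
  malvidin-pigmented: (71 − 107.4375)² / 107.4375 = 12.3578
χ² = 2.8518 + 12.3578 = 15.2096 ≈ 15.210
Degrees of freedom = 2 − 1 = 1; critical value at α = 0.05 is 3.841.
Since 15.210 > 3.841, we reject the null hypothesis — the data do not fit the 13:3 ratio.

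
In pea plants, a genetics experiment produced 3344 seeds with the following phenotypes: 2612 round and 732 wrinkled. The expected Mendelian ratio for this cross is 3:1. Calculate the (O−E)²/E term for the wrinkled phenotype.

12.938

The 3:1 ratio has 4 parts, so with N = 3344 the expected counts are:
  round: 3344 × 3/4 = 2508
  wrinkled: 3344 × 1/4 = 836
Contribution of wrinkled: (732 − 836)² / 836 = 12.9378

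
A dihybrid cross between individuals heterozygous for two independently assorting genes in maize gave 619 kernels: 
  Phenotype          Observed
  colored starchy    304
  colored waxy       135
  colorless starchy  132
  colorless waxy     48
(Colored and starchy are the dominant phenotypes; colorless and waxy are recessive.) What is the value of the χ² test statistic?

13.128

A dihybrid F₂ with independent assortment and complete dominance at both loci gives a 9:3:3:1 phenotypic ratio.
Total ratio parts = 16. Expected numbers out of 619:
  colored starchy: 619 × 9/16 = 348.1875
  colored waxy: 619 × 3/16 = 116.0625
  colorless starchy: 619 × 3/16 = 116.0625
  colorless waxy: 619 × 1/16 = 38.6875
χ² = Σ (O − E)² / E
  colored starchy: (304 − 348.1875)² / 348.1875 = 5.6077
  colored waxy: (135 − 116.0625)² / 116.0625 = 3.0900
  colorless starchy: (132 − 116.0625)² / 116.0625 = 2.1885
  colorless waxy: (48 − 38.6875)² / 38.6875 = 2.2416
χ² = 5.6077 + 3.0900 + 2.1885 + 2.2416 = 13.1278 ≈ 13.128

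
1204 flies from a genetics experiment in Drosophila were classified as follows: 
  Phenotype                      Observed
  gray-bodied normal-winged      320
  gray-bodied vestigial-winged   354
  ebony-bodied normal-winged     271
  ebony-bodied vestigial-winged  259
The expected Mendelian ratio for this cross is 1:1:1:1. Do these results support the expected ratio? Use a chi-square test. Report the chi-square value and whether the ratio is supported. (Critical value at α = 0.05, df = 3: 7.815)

The 1:1:1:1 ratio has 4 parts, so with N = 1204 the expected counts are:
  gray-bodied normal-winged: 1204 × 1/4 = 301
  gray-bodied vestigial-winged: 1204 × 1/4 = 301
  ebony-bodied normal-winged: 1204 × 1/4 = 301
  ebony-bodied vestigial-winged: 1204 × 1/4 = 301
χ² = Σ (O − E)² / E
  gray-bodied normal-winged: (320 − 301)² / 301 = 1.1993
  gray-bodied vestigial-winged: (354 − 301)² / 301 = 9.3322
  ebony-bodied normal-winged: (271 − 301)² / 301 = 2.9900
  ebony-bodied vestigial-winged: (259 − 301)² / 301 = 5.8605
χ² = 1.1993 + 9.3322 + 2.9900 + 5.8605 = 19.382
Degrees of freedom = 4 − 1 = 3; critical value at α = 0.05 is 7.815.
Since 19.382 > 7.815, we reject the null hypothesis — the data do not fit the 1:1:1:1 ratio.

19.382; not consistent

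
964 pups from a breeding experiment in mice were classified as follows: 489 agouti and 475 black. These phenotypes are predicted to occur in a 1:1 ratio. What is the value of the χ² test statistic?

0.203

Expected counts for N = 964 under a 1:1 ratio (total parts = 2):
  agouti: 964 × 1/2 = 482
  black: 964 × 1/2 = 482
χ² = Σ (O − E)² / E
  agouti: (489 − 482)² / 482 = 0.1017
  black: (475 − 482)² / 482 = 0.1017
χ² = 0.1017 + 0.1017 = 0.2034 ≈ 0.203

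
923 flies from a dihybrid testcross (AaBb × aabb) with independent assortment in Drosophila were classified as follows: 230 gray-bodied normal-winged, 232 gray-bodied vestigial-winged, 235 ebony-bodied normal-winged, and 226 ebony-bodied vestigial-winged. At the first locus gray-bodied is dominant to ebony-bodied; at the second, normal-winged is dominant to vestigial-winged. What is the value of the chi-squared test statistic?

A dihybrid testcross with independent assortment gives a 1:1:1:1 ratio.
Under the 1:1:1:1 hypothesis (Σ ratio = 4, N = 923):
  gray-bodied normal-winged: 923 × 1/4 = 230.75
  gray-bodied vestigial-winged: 923 × 1/4 = 230.75
  ebony-bodied normal-winged: 923 × 1/4 = 230.75
  ebony-bodied vestigial-winged: 923 × 1/4 = 230.75
χ² = Σ (O − E)² / E
  gray-bodied normal-winged: (230 − 230.75)² / 230.75 = 0.0024
  gray-bodied vestigial-winged: (232 − 230.75)² / 230.75 = 0.0068
  ebony-bodied normal-winged: (235 − 230.75)² / 230.75 = 0.0783
  ebony-bodied vestigial-winged: (226 − 230.75)² / 230.75 = 0.0978
χ² = 0.0024 + 0.0068 + 0.0783 + 0.0978 = 0.1853 ≈ 0.185

0.185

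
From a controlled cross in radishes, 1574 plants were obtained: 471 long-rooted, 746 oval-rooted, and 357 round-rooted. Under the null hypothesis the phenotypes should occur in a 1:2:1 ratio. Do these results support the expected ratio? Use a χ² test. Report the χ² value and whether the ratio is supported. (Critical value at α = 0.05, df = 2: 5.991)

Under the 1:2:1 hypothesis (Σ ratio = 4, N = 1574):
  long-rooted: 1574 × 1/4 = 393.5
  oval-rooted: 1574 × 2/4 = 787
  round-rooted: 1574 × 1/4 = 393.5
χ² = Σ (O − E)² / E
  long-rooted: (471 − 393.5)² / 393.5 = 15.2637
  oval-rooted: (746 − 787)² / 787 = 2.1360
  round-rooted: (357 − 393.5)² / 393.5 = 3.3856
χ² = 15.2637 + 2.1360 + 3.3856 = 20.7853 ≈ 20.785
Degrees of freedom = 3 − 1 = 2; critical value at α = 0.05 is 5.991.
Since 20.785 > 5.991, we reject the null hypothesis — the data do not fit the 1:2:1 ratio.

20.785; not consistent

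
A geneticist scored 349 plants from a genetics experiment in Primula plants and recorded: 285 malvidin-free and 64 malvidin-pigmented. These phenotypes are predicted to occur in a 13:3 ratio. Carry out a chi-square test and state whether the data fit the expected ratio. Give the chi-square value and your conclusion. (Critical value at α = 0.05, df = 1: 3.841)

0.039; consistent

Expected counts for N = 349 under a 13:3 ratio (total parts = 16):
  malvidin-free: 349 × 13/16 = 283.5625
  malvidin-pigmented: 349 × 3/16 = 65.4375
χ² = Σ (O − E)² / E
  malvidin-free: (285 − 283.5625)² / 283.5625 = 0.0073
  malvidin-pigmented: (64 − 65.4375)² / 65.4375 = 0.0316
χ² = 0.0073 + 0.0316 = 0.0389 ≈ 0.039
Degrees of freedom = 2 − 1 = 1; critical value at α = 0.05 is 3.841.
Since 0.039 < 3.841, we fail to reject the null hypothesis — the data are consistent with the 13:3 ratio.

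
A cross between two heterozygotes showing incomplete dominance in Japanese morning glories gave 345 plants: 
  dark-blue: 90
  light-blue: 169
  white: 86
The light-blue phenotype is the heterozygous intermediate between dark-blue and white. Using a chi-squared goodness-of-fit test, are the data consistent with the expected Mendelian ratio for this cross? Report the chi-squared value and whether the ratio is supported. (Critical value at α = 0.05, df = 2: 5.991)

With incomplete dominance, a heterozygote × heterozygote cross gives a 1:2:1 phenotypic ratio.
Expected counts for N = 345 under a 1:2:1 ratio (total parts = 4):
  dark-blue: 345 × 1/4 = 86.25
  light-blue: 345 × 2/4 = 172.5
  white: 345 × 1/4 = 86.25
χ² = Σ (O − E)² / E
  dark-blue: (90 − 86.25)² / 86.25 = 0.1630
  light-blue: (169 − 172.5)² / 172.5 = 0.0710
  white: (86 − 86.25)² / 86.25 = 0.0007
χ² = 0.1630 + 0.0710 + 0.0007 = 0.2347 ≈ 0.235
Degrees of freedom = 3 − 1 = 2; critical value at α = 0.05 is 5.991.
Since 0.235 < 5.991, we fail to reject the null hypothesis — the data are consistent with the 1:2:1 ratio.

0.235; consistent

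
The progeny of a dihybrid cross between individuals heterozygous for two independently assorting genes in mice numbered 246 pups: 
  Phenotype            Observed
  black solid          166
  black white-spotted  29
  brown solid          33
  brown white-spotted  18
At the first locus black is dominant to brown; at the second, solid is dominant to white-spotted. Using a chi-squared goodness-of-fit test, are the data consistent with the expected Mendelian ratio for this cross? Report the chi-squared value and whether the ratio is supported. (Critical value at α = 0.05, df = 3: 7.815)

A dihybrid F₂ with independent assortment and complete dominance at both loci gives a 9:3:3:1 phenotypic ratio.
Total ratio parts = 16. Expected numbers out of 246:
  black solid: 246 × 9/16 = 138.375
  black white-spotted: 246 × 3/16 = 46.125
  brown solid: 246 × 3/16 = 46.125
  brown white-spotted: 246 × 1/16 = 15.375
χ² = Σ (O − E)² / E
  black solid: (166 − 138.375)² / 138.375 = 5.5150
  black white-spotted: (29 − 46.125)² / 46.125 = 6.3581
  brown solid: (33 − 46.125)² / 46.125 = 3.7348
  brown white-spotted: (18 − 15.375)² / 15.375 = 0.4482
χ² = 5.5150 + 6.3581 + 3.7348 + 0.4482 = 16.0561 ≈ 16.056
Degrees of freedom = 4 − 1 = 3; critical value at α = 0.05 is 7.815.
Since 16.056 > 7.815, we reject the null hypothesis — the data do not fit the 9:3:3:1 ratio.

16.056; not consistent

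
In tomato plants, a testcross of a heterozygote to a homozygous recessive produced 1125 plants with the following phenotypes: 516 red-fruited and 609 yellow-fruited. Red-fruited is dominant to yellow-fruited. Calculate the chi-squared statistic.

A testcross of a heterozygote (Aa × aa) gives a 1:1 phenotypic ratio.
Under the 1:1 hypothesis (Σ ratio = 2, N = 1125):
  red-fruited: 1125 × 1/2 = 562.5
  yellow-fruited: 1125 × 1/2 = 562.5
χ² = Σ (O − E)² / E
  red-fruited: (516 − 562.5)² / 562.5 = 3.8440
  yellow-fruited: (609 − 562.5)² / 562.5 = 3.8440
χ² = 3.8440 + 3.8440 = 7.688

7.688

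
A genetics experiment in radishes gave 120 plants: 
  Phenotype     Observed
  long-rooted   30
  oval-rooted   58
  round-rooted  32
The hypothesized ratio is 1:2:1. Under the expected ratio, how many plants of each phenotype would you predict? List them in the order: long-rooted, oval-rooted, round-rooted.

30, 60, 30

Under the 1:2:1 hypothesis (Σ ratio = 4, N = 120):
  long-rooted: 120 × 1/4 = 30
  oval-rooted: 120 × 2/4 = 60
  round-rooted: 120 × 1/4 = 30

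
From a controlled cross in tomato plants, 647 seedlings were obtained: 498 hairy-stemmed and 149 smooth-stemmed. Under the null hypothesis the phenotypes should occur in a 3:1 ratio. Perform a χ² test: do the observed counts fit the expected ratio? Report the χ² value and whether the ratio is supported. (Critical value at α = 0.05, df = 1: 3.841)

Total ratio parts = 4. Expected numbers out of 647:
  hairy-stemmed: 647 × 3/4 = 485.25
  smooth-stemmed: 647 × 1/4 = 161.75
χ² = Σ (O − E)² / E
  hairy-stemmed: (498 − 485.25)² / 485.25 = 0.3350
  smooth-stemmed: (149 − 161.75)² / 161.75 = 1.0050
χ² = 0.3350 + 1.0050 = 1.340
Degrees of freedom = 2 − 1 = 1; critical value at α = 0.05 is 3.841.
Since 1.340 < 3.841, we fail to reject the null hypothesis — the data are consistent with the 3:1 ratio.

1.340; consistent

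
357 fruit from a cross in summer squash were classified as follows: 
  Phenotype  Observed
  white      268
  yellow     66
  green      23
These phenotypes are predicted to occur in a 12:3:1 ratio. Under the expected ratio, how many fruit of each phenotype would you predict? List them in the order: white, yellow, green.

Under the 12:3:1 hypothesis (Σ ratio = 16, N = 357):
  white: 357 × 12/16 = 267.75
  yellow: 357 × 3/16 = 66.9375
  green: 357 × 1/16 = 22.3125

267.75, 66.9375, 22.3125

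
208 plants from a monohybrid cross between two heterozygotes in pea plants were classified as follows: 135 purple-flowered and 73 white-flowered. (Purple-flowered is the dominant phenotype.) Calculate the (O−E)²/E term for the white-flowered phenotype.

8.481

For a monohybrid cross between heterozygotes with complete dominance, the expected phenotypic ratio is 3:1.
Expected counts for N = 208 under a 3:1 ratio (total parts = 4):
  purple-flowered: 208 × 3/4 = 156
  white-flowered: 208 × 1/4 = 52
Contribution of white-flowered: (73 − 52)² / 52 = 8.4808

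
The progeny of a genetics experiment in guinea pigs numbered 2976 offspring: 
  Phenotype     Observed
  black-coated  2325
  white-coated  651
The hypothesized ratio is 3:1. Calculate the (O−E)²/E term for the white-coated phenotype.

The 3:1 ratio has 4 parts, so with N = 2976 the expected counts are:
  black-coated: 2976 × 3/4 = 2232
  white-coated: 2976 × 1/4 = 744
Contribution of white-coated: (651 − 744)² / 744 = 11.6250

11.625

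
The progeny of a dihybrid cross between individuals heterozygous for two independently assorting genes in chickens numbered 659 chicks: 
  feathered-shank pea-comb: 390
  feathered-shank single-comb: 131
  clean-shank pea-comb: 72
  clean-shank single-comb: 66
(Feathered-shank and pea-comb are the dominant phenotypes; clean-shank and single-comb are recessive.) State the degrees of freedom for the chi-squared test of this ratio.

3

A dihybrid F₂ with independent assortment and complete dominance at both loci gives a 9:3:3:1 phenotypic ratio.
A goodness-of-fit test with 4 phenotype classes has df = 4 − 1 = 3.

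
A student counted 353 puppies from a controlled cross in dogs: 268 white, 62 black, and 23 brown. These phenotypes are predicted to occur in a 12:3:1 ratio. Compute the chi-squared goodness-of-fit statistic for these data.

0.345

Total ratio parts = 16. Expected numbers out of 353:
  white: 353 × 12/16 = 264.75
  black: 353 × 3/16 = 66.1875
  brown: 353 × 1/16 = 22.0625
χ² = Σ (O − E)² / E
  white: (268 − 264.75)² / 264.75 = 0.0399
  black: (62 − 66.1875)² / 66.1875 = 0.2649
  brown: (23 − 22.0625)² / 22.0625 = 0.0398
χ² = 0.0399 + 0.2649 + 0.0398 = 0.3446 ≈ 0.345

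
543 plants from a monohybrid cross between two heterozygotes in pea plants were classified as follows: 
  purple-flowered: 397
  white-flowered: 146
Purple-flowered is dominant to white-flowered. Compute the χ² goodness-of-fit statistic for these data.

1.032

For a monohybrid cross between heterozygotes with complete dominance, the expected phenotypic ratio is 3:1.
Under the 3:1 hypothesis (Σ ratio = 4, N = 543):
  purple-flowered: 543 × 3/4 = 407.25
  white-flowered: 543 × 1/4 = 135.75
χ² = Σ (O − E)² / E
  purple-flowered: (397 − 407.25)² / 407.25 = 0.2580
  white-flowered: (146 − 135.75)² / 135.75 = 0.7739
χ² = 0.2580 + 0.7739 = 1.0319 ≈ 1.032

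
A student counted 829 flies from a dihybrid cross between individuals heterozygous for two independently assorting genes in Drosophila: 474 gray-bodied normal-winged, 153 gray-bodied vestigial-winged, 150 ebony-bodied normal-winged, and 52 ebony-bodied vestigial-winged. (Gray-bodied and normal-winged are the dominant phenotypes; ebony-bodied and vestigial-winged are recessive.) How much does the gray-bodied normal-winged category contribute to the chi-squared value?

A dihybrid F₂ with independent assortment and complete dominance at both loci gives a 9:3:3:1 phenotypic ratio.
Expected counts for N = 829 under a 9:3:3:1 ratio (total parts = 16):
  gray-bodied normal-winged: 829 × 9/16 = 466.3125
  gray-bodied vestigial-winged: 829 × 3/16 = 155.4375
  ebony-bodied normal-winged: 829 × 3/16 = 155.4375
  ebony-bodied vestigial-winged: 829 × 1/16 = 51.8125
Contribution of gray-bodied normal-winged: (474 − 466.3125)² / 466.3125 = 0.1267

0.127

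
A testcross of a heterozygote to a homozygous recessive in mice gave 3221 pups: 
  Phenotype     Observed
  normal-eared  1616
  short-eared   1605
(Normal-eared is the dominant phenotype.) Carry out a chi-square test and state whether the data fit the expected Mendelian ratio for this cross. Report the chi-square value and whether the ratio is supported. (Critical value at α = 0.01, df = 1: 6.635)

A testcross of a heterozygote (Aa × aa) gives a 1:1 phenotypic ratio.
Total ratio parts = 2. Expected numbers out of 3221:
  normal-eared: 3221 × 1/2 = 1610.5
  short-eared: 3221 × 1/2 = 1610.5
χ² = Σ (O − E)² / E
  normal-eared: (1616 − 1610.5)² / 1610.5 = 0.0188
  short-eared: (1605 − 1610.5)² / 1610.5 = 0.0188
χ² = 0.0188 + 0.0188 = 0.0376 ≈ 0.038
Degrees of freedom = 2 − 1 = 1; critical value at α = 0.01 is 6.635.
Since 0.038 < 6.635, we fail to reject the null hypothesis — the data are consistent with the 1:1 ratio.

0.038; consistent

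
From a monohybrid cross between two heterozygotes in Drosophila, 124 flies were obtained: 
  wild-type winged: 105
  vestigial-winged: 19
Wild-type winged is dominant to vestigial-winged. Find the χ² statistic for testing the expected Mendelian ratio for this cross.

For a monohybrid cross between heterozygotes with complete dominance, the expected phenotypic ratio is 3:1.
Expected counts for N = 124 under a 3:1 ratio (total parts = 4):
  wild-type winged: 124 × 3/4 = 93
  vestigial-winged: 124 × 1/4 = 31
χ² = Σ (O − E)² / E
  wild-type winged: (105 − 93)² / 93 = 1.5484
  vestigial-winged: (19 − 31)² / 31 = 4.6452
χ² = 1.5484 + 4.6452 = 6.1936 ≈ 6.194

6.194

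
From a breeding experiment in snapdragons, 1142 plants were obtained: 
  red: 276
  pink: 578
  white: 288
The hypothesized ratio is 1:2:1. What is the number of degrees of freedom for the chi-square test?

A goodness-of-fit test with 3 phenotype classes has df = 3 − 1 = 2.

2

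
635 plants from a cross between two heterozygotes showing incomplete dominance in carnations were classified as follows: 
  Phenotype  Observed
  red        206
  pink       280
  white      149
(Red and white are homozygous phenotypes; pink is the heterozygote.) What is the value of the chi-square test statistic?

With incomplete dominance, a heterozygote × heterozygote cross gives a 1:2:1 phenotypic ratio.
Total ratio parts = 4. Expected numbers out of 635:
  red: 635 × 1/4 = 158.75
  pink: 635 × 2/4 = 317.5
  white: 635 × 1/4 = 158.75
χ² = Σ (O − E)² / E
  red: (206 − 158.75)² / 158.75 = 14.0634
  pink: (280 − 317.5)² / 317.5 = 4.4291
  white: (149 − 158.75)² / 158.75 = 0.5988
χ² = 14.0634 + 4.4291 + 0.5988 = 19.0913 ≈ 19.091

19.091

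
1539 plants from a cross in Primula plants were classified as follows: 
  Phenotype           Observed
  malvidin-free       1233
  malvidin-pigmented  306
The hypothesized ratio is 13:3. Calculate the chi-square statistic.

1.297

Total ratio parts = 16. Expected numbers out of 1539:
  malvidin-free: 1539 × 13/16 = 1250.4375
  malvidin-pigmented: 1539 × 3/16 = 288.5625
χ² = Σ (O − E)² / E
  malvidin-free: (1233 − 1250.4375)² / 1250.4375 = 0.2432
  malvidin-pigmented: (306 − 288.5625)² / 288.5625 = 1.0537
χ² = 0.2432 + 1.0537 = 1.2969 ≈ 1.297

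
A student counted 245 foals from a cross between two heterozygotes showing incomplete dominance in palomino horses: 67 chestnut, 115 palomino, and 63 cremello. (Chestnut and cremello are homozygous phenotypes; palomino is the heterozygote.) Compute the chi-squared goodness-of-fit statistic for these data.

With incomplete dominance, a heterozygote × heterozygote cross gives a 1:2:1 phenotypic ratio.
Total ratio parts = 4. Expected numbers out of 245:
  chestnut: 245 × 1/4 = 61.25
  palomino: 245 × 2/4 = 122.5
  cremello: 245 × 1/4 = 61.25
χ² = Σ (O − E)² / E
  chestnut: (67 − 61.25)² / 61.25 = 0.5398
  palomino: (115 − 122.5)² / 122.5 = 0.4592
  cremello: (63 − 61.25)² / 61.25 = 0.0500
χ² = 0.5398 + 0.4592 + 0.0500 = 1.049

1.049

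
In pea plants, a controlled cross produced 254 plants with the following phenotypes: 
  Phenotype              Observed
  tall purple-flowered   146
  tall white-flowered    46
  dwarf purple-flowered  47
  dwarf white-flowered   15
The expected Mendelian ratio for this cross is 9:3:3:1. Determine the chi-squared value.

Under the 9:3:3:1 hypothesis (Σ ratio = 16, N = 254):
  tall purple-flowered: 254 × 9/16 = 142.875
  tall white-flowered: 254 × 3/16 = 47.625
  dwarf purple-flowered: 254 × 3/16 = 47.625
  dwarf white-flowered: 254 × 1/16 = 15.875
χ² = Σ (O − E)² / E
  tall purple-flowered: (146 − 142.875)² / 142.875 = 0.0684
  tall white-flowered: (46 − 47.625)² / 47.625 = 0.0554
  dwarf purple-flowered: (47 − 47.625)² / 47.625 = 0.0082
  dwarf white-flowered: (15 − 15.875)² / 15.875 = 0.0482
χ² = 0.0684 + 0.0554 + 0.0082 + 0.0482 = 0.1802 ≈ 0.180

0.180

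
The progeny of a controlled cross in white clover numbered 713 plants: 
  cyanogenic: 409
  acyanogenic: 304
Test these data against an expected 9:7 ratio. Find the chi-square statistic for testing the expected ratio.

0.359

Expected counts for N = 713 under a 9:7 ratio (total parts = 16):
  cyanogenic: 713 × 9/16 = 401.0625
  acyanogenic: 713 × 7/16 = 311.9375
χ² = Σ (O − E)² / E
  cyanogenic: (409 − 401.0625)² / 401.0625 = 0.1571
  acyanogenic: (304 − 311.9375)² / 311.9375 = 0.2020
χ² = 0.1571 + 0.2020 = 0.3591 ≈ 0.359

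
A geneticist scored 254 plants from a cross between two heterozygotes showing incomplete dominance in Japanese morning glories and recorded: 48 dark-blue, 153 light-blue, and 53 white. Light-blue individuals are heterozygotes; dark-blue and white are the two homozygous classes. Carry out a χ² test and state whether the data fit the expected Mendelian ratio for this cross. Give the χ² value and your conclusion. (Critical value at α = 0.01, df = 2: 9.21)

With incomplete dominance, a heterozygote × heterozygote cross gives a 1:2:1 phenotypic ratio.
Total ratio parts = 4. Expected numbers out of 254:
  dark-blue: 254 × 1/4 = 63.5
  light-blue: 254 × 2/4 = 127
  white: 254 × 1/4 = 63.5
χ² = Σ (O − E)² / E
  dark-blue: (48 − 63.5)² / 63.5 = 3.7835
  light-blue: (153 − 127)² / 127 = 5.3228
  white: (53 − 63.5)² / 63.5 = 1.7362
χ² = 3.7835 + 5.3228 + 1.7362 = 10.8425 ≈ 10.843
Degrees of freedom = 3 − 1 = 2; critical value at α = 0.01 is 9.21.
Since 10.843 > 9.21, we reject the null hypothesis — the data do not fit the 1:2:1 ratio.

10.843; not consistent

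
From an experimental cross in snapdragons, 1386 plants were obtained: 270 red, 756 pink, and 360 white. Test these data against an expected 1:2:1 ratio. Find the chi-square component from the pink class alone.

5.727

Expected counts for N = 1386 under a 1:2:1 ratio (total parts = 4):
  red: 1386 × 1/4 = 346.5
  pink: 1386 × 2/4 = 693
  white: 1386 × 1/4 = 346.5
Contribution of pink: (756 − 693)² / 693 = 5.7273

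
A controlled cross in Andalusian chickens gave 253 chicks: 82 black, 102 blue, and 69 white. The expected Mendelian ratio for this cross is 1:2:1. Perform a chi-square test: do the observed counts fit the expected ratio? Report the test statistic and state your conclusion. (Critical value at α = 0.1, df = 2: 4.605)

Expected counts for N = 253 under a 1:2:1 ratio (total parts = 4):
  black: 253 × 1/4 = 63.25
  blue: 253 × 2/4 = 126.5
  white: 253 × 1/4 = 63.25
χ² = Σ (O − E)² / E
  black: (82 − 63.25)² / 63.25 = 5.5583
  blue: (102 − 126.5)² / 126.5 = 4.7451
  white: (69 − 63.25)² / 63.25 = 0.5227
χ² = 5.5583 + 4.7451 + 0.5227 = 10.8261 ≈ 10.826
Degrees of freedom = 3 − 1 = 2; critical value at α = 0.1 is 4.605.
Since 10.826 > 4.605, we reject the null hypothesis — the data do not fit the 1:2:1 ratio.

10.826; not consistent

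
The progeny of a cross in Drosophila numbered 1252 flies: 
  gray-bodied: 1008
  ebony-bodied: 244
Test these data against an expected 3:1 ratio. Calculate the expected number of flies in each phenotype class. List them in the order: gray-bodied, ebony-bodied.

Expected counts for N = 1252 under a 3:1 ratio (total parts = 4):
  gray-bodied: 1252 × 3/4 = 939
  ebony-bodied: 1252 × 1/4 = 313

939, 313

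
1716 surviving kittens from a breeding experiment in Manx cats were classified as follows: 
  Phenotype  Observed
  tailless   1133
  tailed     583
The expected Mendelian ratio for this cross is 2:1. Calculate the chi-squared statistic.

0.317

Under the 2:1 hypothesis (Σ ratio = 3, N = 1716):
  tailless: 1716 × 2/3 = 1144
  tailed: 1716 × 1/3 = 572
χ² = Σ (O − E)² / E
  tailless: (1133 − 1144)² / 1144 = 0.1058
  tailed: (583 − 572)² / 572 = 0.2115
χ² = 0.1058 + 0.2115 = 0.3173 ≈ 0.317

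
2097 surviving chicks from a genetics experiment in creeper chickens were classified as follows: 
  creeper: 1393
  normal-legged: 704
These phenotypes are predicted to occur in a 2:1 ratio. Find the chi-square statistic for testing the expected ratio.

0.054

Expected counts for N = 2097 under a 2:1 ratio (total parts = 3):
  creeper: 2097 × 2/3 = 1398
  normal-legged: 2097 × 1/3 = 699
χ² = Σ (O − E)² / E
  creeper: (1393 − 1398)² / 1398 = 0.0179
  normal-legged: (704 − 699)² / 699 = 0.0358
χ² = 0.0179 + 0.0358 = 0.0537 ≈ 0.054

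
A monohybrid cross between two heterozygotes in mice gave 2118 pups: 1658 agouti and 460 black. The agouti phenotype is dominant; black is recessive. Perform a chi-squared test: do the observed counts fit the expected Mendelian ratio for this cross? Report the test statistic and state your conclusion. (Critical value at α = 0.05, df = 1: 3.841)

12.163; not consistent

For a monohybrid cross between heterozygotes with complete dominance, the expected phenotypic ratio is 3:1.
Expected counts for N = 2118 under a 3:1 ratio (total parts = 4):
  agouti: 2118 × 3/4 = 1588.5
  black: 2118 × 1/4 = 529.5
χ² = Σ (O − E)² / E
  agouti: (1658 − 1588.5)² / 1588.5 = 3.0408
  black: (460 − 529.5)² / 529.5 = 9.1223
χ² = 3.0408 + 9.1223 = 12.1631 ≈ 12.163
Degrees of freedom = 2 − 1 = 1; critical value at α = 0.05 is 3.841.
Since 12.163 > 3.841, we reject the null hypothesis — the data do not fit the 3:1 ratio.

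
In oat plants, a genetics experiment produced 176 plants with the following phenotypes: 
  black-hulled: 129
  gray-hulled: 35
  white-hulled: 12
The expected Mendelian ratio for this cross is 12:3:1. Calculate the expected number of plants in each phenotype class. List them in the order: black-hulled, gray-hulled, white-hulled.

Under the 12:3:1 hypothesis (Σ ratio = 16, N = 176):
  black-hulled: 176 × 12/16 = 132
  gray-hulled: 176 × 3/16 = 33
  white-hulled: 176 × 1/16 = 11

132, 33, 11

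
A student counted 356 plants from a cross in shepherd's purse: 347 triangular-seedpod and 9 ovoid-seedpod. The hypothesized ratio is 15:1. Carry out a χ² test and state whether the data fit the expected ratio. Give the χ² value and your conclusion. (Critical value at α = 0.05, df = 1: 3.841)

Total ratio parts = 16. Expected numbers out of 356:
  triangular-seedpod: 356 × 15/16 = 333.75
  ovoid-seedpod: 356 × 1/16 = 22.25
χ² = Σ (O − E)² / E
  triangular-seedpod: (347 − 333.75)² / 333.75 = 0.5260
  ovoid-seedpod: (9 − 22.25)² / 22.25 = 7.8904
χ² = 0.5260 + 7.8904 = 8.4164 ≈ 8.416
Degrees of freedom = 2 − 1 = 1; critical value at α = 0.05 is 3.841.
Since 8.416 > 3.841, we reject the null hypothesis — the data do not fit the 15:1 ratio.

8.416; not consistent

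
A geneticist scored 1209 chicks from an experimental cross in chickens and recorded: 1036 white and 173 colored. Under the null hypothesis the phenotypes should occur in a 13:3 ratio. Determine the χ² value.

15.649

The 13:3 ratio has 16 parts, so with N = 1209 the expected counts are:
  white: 1209 × 13/16 = 982.3125
  colored: 1209 × 3/16 = 226.6875
χ² = Σ (O − E)² / E
  white: (1036 − 982.3125)² / 982.3125 = 2.9342
  colored: (173 − 226.6875)² / 226.6875 = 12.7151
χ² = 2.9342 + 12.7151 = 15.6493 ≈ 15.649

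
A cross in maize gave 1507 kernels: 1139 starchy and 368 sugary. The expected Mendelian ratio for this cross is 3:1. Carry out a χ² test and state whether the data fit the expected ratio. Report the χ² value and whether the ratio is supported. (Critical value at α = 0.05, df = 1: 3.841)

0.271; consistent

Total ratio parts = 4. Expected numbers out of 1507:
  starchy: 1507 × 3/4 = 1130.25
  sugary: 1507 × 1/4 = 376.75
χ² = Σ (O − E)² / E
  starchy: (1139 − 1130.25)² / 1130.25 = 0.0677
  sugary: (368 − 376.75)² / 376.75 = 0.2032
χ² = 0.0677 + 0.2032 = 0.2709 ≈ 0.271
Degrees of freedom = 2 − 1 = 1; critical value at α = 0.05 is 3.841.
Since 0.271 < 3.841, we fail to reject the null hypothesis — the data are consistent with the 3:1 ratio.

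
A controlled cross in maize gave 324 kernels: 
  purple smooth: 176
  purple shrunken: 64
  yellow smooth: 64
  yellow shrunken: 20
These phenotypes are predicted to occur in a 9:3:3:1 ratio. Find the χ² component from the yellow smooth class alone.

0.174

Total ratio parts = 16. Expected numbers out of 324:
  purple smooth: 324 × 9/16 = 182.25
  purple shrunken: 324 × 3/16 = 60.75
  yellow smooth: 324 × 3/16 = 60.75
  yellow shrunken: 324 × 1/16 = 20.25
Contribution of yellow smooth: (64 − 60.75)² / 60.75 = 0.1739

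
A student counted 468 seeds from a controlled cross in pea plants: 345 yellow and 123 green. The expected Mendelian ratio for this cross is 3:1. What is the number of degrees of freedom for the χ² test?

1

A goodness-of-fit test with 2 phenotype classes has df = 2 − 1 = 1.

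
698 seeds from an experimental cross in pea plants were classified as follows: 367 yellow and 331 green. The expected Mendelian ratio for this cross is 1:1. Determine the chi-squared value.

The 1:1 ratio has 2 parts, so with N = 698 the expected counts are:
  yellow: 698 × 1/2 = 349
  green: 698 × 1/2 = 349
χ² = Σ (O − E)² / E
  yellow: (367 − 349)² / 349 = 0.9284
  green: (331 − 349)² / 349 = 0.9284
χ² = 0.9284 + 0.9284 = 1.8568 ≈ 1.857

1.857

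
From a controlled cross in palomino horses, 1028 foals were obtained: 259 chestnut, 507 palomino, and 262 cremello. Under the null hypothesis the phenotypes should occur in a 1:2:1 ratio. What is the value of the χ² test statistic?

Total ratio parts = 4. Expected numbers out of 1028:
  chestnut: 1028 × 1/4 = 257
  palomino: 1028 × 2/4 = 514
  cremello: 1028 × 1/4 = 257
χ² = Σ (O − E)² / E
  chestnut: (259 − 257)² / 257 = 0.0156
  palomino: (507 − 514)² / 514 = 0.0953
  cremello: (262 − 257)² / 257 = 0.0973
χ² = 0.0156 + 0.0953 + 0.0973 = 0.2082 ≈ 0.208

0.208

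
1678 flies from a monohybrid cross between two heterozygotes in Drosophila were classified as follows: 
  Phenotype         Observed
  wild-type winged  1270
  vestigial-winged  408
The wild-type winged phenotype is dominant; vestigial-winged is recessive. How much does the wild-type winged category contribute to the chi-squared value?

For a monohybrid cross between heterozygotes with complete dominance, the expected phenotypic ratio is 3:1.
The 3:1 ratio has 4 parts, so with N = 1678 the expected counts are:
  wild-type winged: 1678 × 3/4 = 1258.5
  vestigial-winged: 1678 × 1/4 = 419.5
Contribution of wild-type winged: (1270 − 1258.5)² / 1258.5 = 0.1051

0.105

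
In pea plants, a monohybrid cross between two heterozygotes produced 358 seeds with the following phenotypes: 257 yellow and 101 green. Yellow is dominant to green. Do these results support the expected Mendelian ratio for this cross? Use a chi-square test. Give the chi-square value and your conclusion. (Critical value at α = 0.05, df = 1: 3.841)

1.970; consistent

For a monohybrid cross between heterozygotes with complete dominance, the expected phenotypic ratio is 3:1.
Under the 3:1 hypothesis (Σ ratio = 4, N = 358):
  yellow: 358 × 3/4 = 268.5
  green: 358 × 1/4 = 89.5
χ² = Σ (O − E)² / E
  yellow: (257 − 268.5)² / 268.5 = 0.4926
  green: (101 − 89.5)² / 89.5 = 1.4777
χ² = 0.4926 + 1.4777 = 1.9703 ≈ 1.970
Degrees of freedom = 2 − 1 = 1; critical value at α = 0.05 is 3.841.
Since 1.970 < 3.841, we fail to reject the null hypothesis — the data are consistent with the 3:1 ratio.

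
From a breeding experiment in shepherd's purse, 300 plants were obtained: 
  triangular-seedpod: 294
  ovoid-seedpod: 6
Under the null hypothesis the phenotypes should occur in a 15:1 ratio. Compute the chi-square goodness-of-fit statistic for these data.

9.248

Expected counts for N = 300 under a 15:1 ratio (total parts = 16):
  triangular-seedpod: 300 × 15/16 = 281.25
  ovoid-seedpod: 300 × 1/16 = 18.75
χ² = Σ (O − E)² / E
  triangular-seedpod: (294 − 281.25)² / 281.25 = 0.5780
  ovoid-seedpod: (6 − 18.75)² / 18.75 = 8.6700
χ² = 0.5780 + 8.6700 = 9.248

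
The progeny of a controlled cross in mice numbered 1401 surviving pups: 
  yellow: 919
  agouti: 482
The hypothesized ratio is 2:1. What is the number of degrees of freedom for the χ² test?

1

A goodness-of-fit test with 2 phenotype classes has df = 2 − 1 = 1.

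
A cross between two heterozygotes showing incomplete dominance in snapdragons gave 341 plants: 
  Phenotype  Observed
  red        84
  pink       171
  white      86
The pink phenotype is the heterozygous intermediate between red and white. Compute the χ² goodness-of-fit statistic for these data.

With incomplete dominance, a heterozygote × heterozygote cross gives a 1:2:1 phenotypic ratio.
Under the 1:2:1 hypothesis (Σ ratio = 4, N = 341):
  red: 341 × 1/4 = 85.25
  pink: 341 × 2/4 = 170.5
  white: 341 × 1/4 = 85.25
χ² = Σ (O − E)² / E
  red: (84 − 85.25)² / 85.25 = 0.0183
  pink: (171 − 170.5)² / 170.5 = 0.0015
  white: (86 − 85.25)² / 85.25 = 0.0066
χ² = 0.0183 + 0.0015 + 0.0066 = 0.0264 ≈ 0.026

0.026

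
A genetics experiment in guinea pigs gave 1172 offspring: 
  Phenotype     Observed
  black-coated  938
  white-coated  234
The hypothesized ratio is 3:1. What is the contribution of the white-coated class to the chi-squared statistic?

11.881

The 3:1 ratio has 4 parts, so with N = 1172 the expected counts are:
  black-coated: 1172 × 3/4 = 879
  white-coated: 1172 × 1/4 = 293
Contribution of white-coated: (234 − 293)² / 293 = 11.8805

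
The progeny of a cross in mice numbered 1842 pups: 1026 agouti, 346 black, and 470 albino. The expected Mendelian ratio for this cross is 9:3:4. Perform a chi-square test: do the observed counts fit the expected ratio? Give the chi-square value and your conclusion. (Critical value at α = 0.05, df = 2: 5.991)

Under the 9:3:4 hypothesis (Σ ratio = 16, N = 1842):
  agouti: 1842 × 9/16 = 1036.125
  black: 1842 × 3/16 = 345.375
  albino: 1842 × 4/16 = 460.5
χ² = Σ (O − E)² / E
  agouti: (1026 − 1036.125)² / 1036.125 = 0.0989
  black: (346 − 345.375)² / 345.375 = 0.0011
  albino: (470 − 460.5)² / 460.5 = 0.1960
χ² = 0.0989 + 0.0011 + 0.1960 = 0.296
Degrees of freedom = 3 − 1 = 2; critical value at α = 0.05 is 5.991.
Since 0.296 < 5.991, we fail to reject the null hypothesis — the data are consistent with the 9:3:4 ratio.

0.296; consistent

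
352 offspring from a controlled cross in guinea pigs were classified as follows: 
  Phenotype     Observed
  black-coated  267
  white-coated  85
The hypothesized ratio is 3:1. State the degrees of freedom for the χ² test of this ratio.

A goodness-of-fit test with 2 phenotype classes has df = 2 − 1 = 1.

1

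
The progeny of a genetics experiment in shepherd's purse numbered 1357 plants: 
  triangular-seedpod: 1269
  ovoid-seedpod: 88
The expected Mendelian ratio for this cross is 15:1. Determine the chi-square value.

The 15:1 ratio has 16 parts, so with N = 1357 the expected counts are:
  triangular-seedpod: 1357 × 15/16 = 1272.1875
  ovoid-seedpod: 1357 × 1/16 = 84.8125
χ² = Σ (O − E)² / E
  triangular-seedpod: (1269 − 1272.1875)² / 1272.1875 = 0.0080
  ovoid-seedpod: (88 − 84.8125)² / 84.8125 = 0.1198
χ² = 0.0080 + 0.1198 = 0.1278 ≈ 0.128

0.128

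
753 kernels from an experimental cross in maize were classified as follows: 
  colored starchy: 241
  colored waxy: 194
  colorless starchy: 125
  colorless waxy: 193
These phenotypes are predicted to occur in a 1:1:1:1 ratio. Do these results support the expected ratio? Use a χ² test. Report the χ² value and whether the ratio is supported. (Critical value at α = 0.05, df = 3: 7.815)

36.328; not consistent

Under the 1:1:1:1 hypothesis (Σ ratio = 4, N = 753):
  colored starchy: 753 × 1/4 = 188.25
  colored waxy: 753 × 1/4 = 188.25
  colorless starchy: 753 × 1/4 = 188.25
  colorless waxy: 753 × 1/4 = 188.25
χ² = Σ (O − E)² / E
  colored starchy: (241 − 188.25)² / 188.25 = 14.7812
  colored waxy: (194 − 188.25)² / 188.25 = 0.1756
  colorless starchy: (125 − 188.25)² / 188.25 = 21.2513
  colorless waxy: (193 − 188.25)² / 188.25 = 0.1199
χ² = 14.7812 + 0.1756 + 21.2513 + 0.1199 = 36.328
Degrees of freedom = 4 − 1 = 3; critical value at α = 0.05 is 7.815.
Since 36.328 > 7.815, we reject the null hypothesis — the data do not fit the 1:1:1:1 ratio.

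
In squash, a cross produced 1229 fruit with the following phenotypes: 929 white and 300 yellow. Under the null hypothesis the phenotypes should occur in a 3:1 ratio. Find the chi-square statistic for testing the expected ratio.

0.228

Expected counts for N = 1229 under a 3:1 ratio (total parts = 4):
  white: 1229 × 3/4 = 921.75
  yellow: 1229 × 1/4 = 307.25
χ² = Σ (O − E)² / E
  white: (929 − 921.75)² / 921.75 = 0.0570
  yellow: (300 − 307.25)² / 307.25 = 0.1711
χ² = 0.0570 + 0.1711 = 0.2281 ≈ 0.228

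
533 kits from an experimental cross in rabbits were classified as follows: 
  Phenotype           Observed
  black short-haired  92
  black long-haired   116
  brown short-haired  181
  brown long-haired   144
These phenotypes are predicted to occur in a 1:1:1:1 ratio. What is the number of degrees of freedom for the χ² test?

A goodness-of-fit test with 4 phenotype classes has df = 4 − 1 = 3.

3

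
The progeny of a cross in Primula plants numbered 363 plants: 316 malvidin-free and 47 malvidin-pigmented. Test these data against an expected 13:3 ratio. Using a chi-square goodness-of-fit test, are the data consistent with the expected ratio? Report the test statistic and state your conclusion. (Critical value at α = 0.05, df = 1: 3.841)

The 13:3 ratio has 16 parts, so with N = 363 the expected counts are:
  malvidin-free: 363 × 13/16 = 294.9375
  malvidin-pigmented: 363 × 3/16 = 68.0625
χ² = Σ (O − E)² / E
  malvidin-free: (316 − 294.9375)² / 294.9375 = 1.5041
  malvidin-pigmented: (47 − 68.0625)² / 68.0625 = 6.5180
χ² = 1.5041 + 6.5180 = 8.0221 ≈ 8.022
Degrees of freedom = 2 − 1 = 1; critical value at α = 0.05 is 3.841.
Since 8.022 > 3.841, we reject the null hypothesis — the data do not fit the 13:3 ratio.

8.022; not consistent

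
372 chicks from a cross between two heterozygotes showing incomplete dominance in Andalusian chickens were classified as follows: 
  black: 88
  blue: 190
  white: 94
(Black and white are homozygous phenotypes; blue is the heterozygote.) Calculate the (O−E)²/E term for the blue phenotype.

With incomplete dominance, a heterozygote × heterozygote cross gives a 1:2:1 phenotypic ratio.
The 1:2:1 ratio has 4 parts, so with N = 372 the expected counts are:
  black: 372 × 1/4 = 93
  blue: 372 × 2/4 = 186
  white: 372 × 1/4 = 93
Contribution of blue: (190 − 186)² / 186 = 0.0860

0.086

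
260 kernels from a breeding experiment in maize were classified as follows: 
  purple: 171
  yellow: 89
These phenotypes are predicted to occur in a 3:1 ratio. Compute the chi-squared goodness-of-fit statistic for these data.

11.815

Total ratio parts = 4. Expected numbers out of 260:
  purple: 260 × 3/4 = 195
  yellow: 260 × 1/4 = 65
χ² = Σ (O − E)² / E
  purple: (171 − 195)² / 195 = 2.9538
  yellow: (89 − 65)² / 65 = 8.8615
χ² = 2.9538 + 8.8615 = 11.8153 ≈ 11.815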